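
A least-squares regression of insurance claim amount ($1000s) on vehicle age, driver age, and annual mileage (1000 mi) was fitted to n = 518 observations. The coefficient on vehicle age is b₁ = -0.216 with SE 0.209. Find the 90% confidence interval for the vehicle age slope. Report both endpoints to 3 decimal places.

df = n − k − 1 = 518 − 3 − 1 = 514.
t* = t_{0.05, 514} = 1.647824.
Margin = t* × SE = 1.647824 × 0.209 = 0.34440.
CI: -0.216 ± 0.34440 → (-0.560, 0.128).
With 90% confidence, each one-unit increase in vehicle age is associated with a change of between -0.560 and 0.128 $1000s in insurance claim amount, holding the other predictors fixed.

(-0.560, 0.128)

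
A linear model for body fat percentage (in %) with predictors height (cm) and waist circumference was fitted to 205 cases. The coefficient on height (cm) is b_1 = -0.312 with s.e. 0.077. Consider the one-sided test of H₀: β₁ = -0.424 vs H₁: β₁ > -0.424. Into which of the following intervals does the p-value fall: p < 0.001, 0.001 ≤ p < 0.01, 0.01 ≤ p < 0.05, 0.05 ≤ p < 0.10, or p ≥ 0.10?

0.05 ≤ p < 0.10

t = (-0.312 − (-0.424)) / 0.077 = 1.455.
df = n − k − 1 = 205 − 2 − 1 = 202.
One-sided p = P(T_{202} > t) ≈ 0.0737.
So 0.05 ≤ p < 0.10.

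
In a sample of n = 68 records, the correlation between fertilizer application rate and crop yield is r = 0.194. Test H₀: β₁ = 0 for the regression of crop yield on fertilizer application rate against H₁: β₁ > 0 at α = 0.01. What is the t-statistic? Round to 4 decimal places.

t = r·√(n − 2)/√(1 − r²) = 0.194·√66/√0.962364 = 1.6066.
df = n − 2 = 66.
One-sided p ≈ 0.0565, which is ≥ 0.01, so fail to reject H₀.
The data do not give significant evidence of a linear association between fertilizer application rate and crop yield.

t = 1.6066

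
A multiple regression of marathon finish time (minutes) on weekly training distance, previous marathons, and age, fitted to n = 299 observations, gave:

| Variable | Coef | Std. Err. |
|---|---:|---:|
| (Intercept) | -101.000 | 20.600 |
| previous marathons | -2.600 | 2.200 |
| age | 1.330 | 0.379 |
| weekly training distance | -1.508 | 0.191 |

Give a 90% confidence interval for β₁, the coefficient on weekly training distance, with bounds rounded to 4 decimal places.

Read off: b = -1.508, SE = 0.191 for weekly training distance.
df = n − k − 1 = 299 − 3 − 1 = 295.
t* = t_{0.05, 295} = 1.650035.
Margin = t* × SE = 1.650035 × 0.191 = 0.315157.
CI: -1.508 ± 0.315157 → (-1.8232, -1.1928).

(-1.8232, -1.1928)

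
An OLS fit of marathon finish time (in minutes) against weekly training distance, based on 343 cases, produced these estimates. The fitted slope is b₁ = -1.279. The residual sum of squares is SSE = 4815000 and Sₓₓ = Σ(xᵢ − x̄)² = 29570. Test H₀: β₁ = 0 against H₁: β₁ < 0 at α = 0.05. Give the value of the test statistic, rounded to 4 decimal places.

MSE = SSE/(n − 2) = 4815000/341 = 14120.2.
SE(b₁) = √(MSE/Sₓₓ) = √(14120.2/29570) = 0.691027.
t = -1.279 / 0.691027 = -1.8509.
df = n − 2 = 341.
One-sided p ≈ 0.0325, which is < 0.05, so reject H₀.
There is evidence that the true slope on weekly training distance is negative.

t = -1.8509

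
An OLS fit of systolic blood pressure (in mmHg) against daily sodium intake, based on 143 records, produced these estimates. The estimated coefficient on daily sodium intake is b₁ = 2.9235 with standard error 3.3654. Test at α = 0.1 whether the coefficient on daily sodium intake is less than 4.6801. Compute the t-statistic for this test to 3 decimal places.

t = -0.522

H₀: β₁ = 4.6801 vs H₁: β₁ < 4.6801.
t = (b₁ − β₁⁰)/SE = (2.9235 − 4.6801) / 3.3654 = -0.522.
df = n − 2 = 143 − 2 = 141.
One-sided p ≈ 0.3013, which is ≥ 0.1, so fail to reject H₀.
The data do not give significant evidence that the true slope on daily sodium intake is below 4.6801 mmHg per unit.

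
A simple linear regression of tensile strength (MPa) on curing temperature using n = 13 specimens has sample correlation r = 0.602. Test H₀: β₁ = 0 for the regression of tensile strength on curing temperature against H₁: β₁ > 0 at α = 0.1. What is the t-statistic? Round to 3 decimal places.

t = 2.500

t = r·√(n − 2)/√(1 − r²) = 0.602·√11/√0.637596 = 2.500.
df = n − 2 = 11.
One-sided p ≈ 0.0147, which is < 0.1, so reject H₀.
There is evidence of a linear association between curing temperature and tensile strength.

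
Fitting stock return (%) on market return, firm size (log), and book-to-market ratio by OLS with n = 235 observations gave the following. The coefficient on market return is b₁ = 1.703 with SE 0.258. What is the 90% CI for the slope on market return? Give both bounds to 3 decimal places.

(1.277, 2.129)

df = n − k − 1 = 235 − 3 − 1 = 231.
t* = t_{0.05, 231} = 1.651477.
Margin = t* × SE = 1.651477 × 0.258 = 0.42608.
CI: 1.703 ± 0.42608 → (1.277, 2.129).
With 90% confidence, each one-unit increase in market return is associated with a change of between 1.277 and 2.129 % in stock return, holding the other predictors fixed.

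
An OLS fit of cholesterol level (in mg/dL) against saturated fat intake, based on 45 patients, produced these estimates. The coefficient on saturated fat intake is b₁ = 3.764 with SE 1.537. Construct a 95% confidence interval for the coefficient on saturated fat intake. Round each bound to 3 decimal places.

df = n − 2 = 45 − 2 = 43.
t* = t_{0.025, 43} = 2.016692.
Margin = t* × SE = 2.016692 × 1.537 = 3.09966.
CI: 3.764 ± 3.09966 → (0.664, 6.864).
With 95% confidence, each one-unit increase in saturated fat intake is associated with a change of between 0.664 and 6.864 mg/dL in cholesterol level.

(0.664, 6.864)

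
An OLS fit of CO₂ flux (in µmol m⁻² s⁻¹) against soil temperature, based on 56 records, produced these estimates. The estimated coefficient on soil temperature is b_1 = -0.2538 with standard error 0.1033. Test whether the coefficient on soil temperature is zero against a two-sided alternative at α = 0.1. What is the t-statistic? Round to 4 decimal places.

H₀: β₁ = 0 vs H₁: β₁ ≠ 0.
t = (b_1 − β₁⁰)/SE = -0.2538 / 0.1033 = -2.4569.
df = n − 2 = 56 − 2 = 54.
Two-sided p ≈ 0.0173, which is < 0.1, so reject H₀.
There is evidence that soil temperature is associated with CO₂ flux.

t = -2.4569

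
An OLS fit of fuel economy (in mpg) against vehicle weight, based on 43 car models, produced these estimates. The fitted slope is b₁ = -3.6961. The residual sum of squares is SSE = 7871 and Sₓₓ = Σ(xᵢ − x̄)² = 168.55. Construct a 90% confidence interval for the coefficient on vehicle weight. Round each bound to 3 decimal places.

MSE = SSE/(n − 2) = 7871/41 = 191.976.
SE(b₁) = √(MSE/Sₓₓ) = √(191.976/168.55) = 1.06723.
df = n − 2 = 41.
t* = t_{0.05, 41} = 1.682878.
Margin = t* × SE = 1.682878 × 1.06723 = 1.79602.
CI: -3.6961 ± 1.79602 → (-5.492, -1.900).
With 90% confidence, each one-unit increase in vehicle weight is associated with a change of between -5.492 and -1.900 mpg in fuel economy.

(-5.492, -1.900)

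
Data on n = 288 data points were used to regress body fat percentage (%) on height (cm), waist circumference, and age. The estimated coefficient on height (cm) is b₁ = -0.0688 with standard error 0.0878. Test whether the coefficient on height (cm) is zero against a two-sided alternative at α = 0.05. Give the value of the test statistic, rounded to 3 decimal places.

t = -0.784

H₀: β₁ = 0 vs H₁: β₁ ≠ 0.
t = (b₁ − β₁⁰)/SE = -0.0688 / 0.0878 = -0.784.
df = n − k − 1 = 288 − 3 − 1 = 284.
Two-sided p ≈ 0.4339, which is ≥ 0.05, so fail to reject H₀.
The data do not give significant evidence of an association between height (cm) and body fat percentage, after adjusting for the other predictors.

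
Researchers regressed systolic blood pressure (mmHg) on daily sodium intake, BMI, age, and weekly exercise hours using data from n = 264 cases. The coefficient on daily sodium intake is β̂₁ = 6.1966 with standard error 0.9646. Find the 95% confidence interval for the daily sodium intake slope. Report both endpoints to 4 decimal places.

df = n − k − 1 = 264 − 4 − 1 = 259.
t* = t_{0.025, 259} = 1.969166.
Margin = t* × SE = 1.969166 × 0.9646 = 1.899457.
CI: 6.1966 ± 1.899457 → (4.2971, 8.0961).
With 95% confidence, each one-unit increase in daily sodium intake is associated with a change of between 4.2971 and 8.0961 mmHg in systolic blood pressure, holding the other predictors fixed.

(4.2971, 8.0961)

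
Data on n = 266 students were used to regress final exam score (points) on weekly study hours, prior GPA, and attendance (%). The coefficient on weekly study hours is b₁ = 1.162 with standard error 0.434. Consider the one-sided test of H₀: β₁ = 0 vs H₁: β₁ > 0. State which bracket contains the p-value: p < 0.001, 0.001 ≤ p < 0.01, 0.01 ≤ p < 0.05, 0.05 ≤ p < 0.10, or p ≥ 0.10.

t = 1.162 / 0.434 = 2.677.
df = n − k − 1 = 266 − 3 − 1 = 262.
One-sided p = P(T_{262} > t) ≈ 0.0039.
So 0.001 ≤ p < 0.01.

0.001 ≤ p < 0.01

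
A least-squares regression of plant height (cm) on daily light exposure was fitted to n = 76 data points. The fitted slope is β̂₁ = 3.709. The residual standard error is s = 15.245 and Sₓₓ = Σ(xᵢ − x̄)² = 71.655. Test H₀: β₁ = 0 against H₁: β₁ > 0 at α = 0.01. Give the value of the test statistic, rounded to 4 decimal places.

SE(β̂₁) = s/√Sₓₓ = 15.245/√71.655 = 1.80096.
t = 3.709 / 1.80096 = 2.0595.
df = n − 2 = 74.
One-sided p ≈ 0.0215, which is ≥ 0.01, so fail to reject H₀.
The data do not give significant evidence that the true slope on daily light exposure is positive.

t = 2.0595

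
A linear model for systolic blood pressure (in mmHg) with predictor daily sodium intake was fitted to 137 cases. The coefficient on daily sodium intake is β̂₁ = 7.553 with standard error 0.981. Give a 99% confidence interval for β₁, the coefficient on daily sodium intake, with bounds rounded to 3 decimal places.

(4.990, 10.116)

df = n − 2 = 137 − 2 = 135.
t* = t_{0.005, 135} = 2.612738.
Margin = t* × SE = 2.612738 × 0.981 = 2.56310.
CI: 7.553 ± 2.56310 → (4.990, 10.116).
With 99% confidence, each one-unit increase in daily sodium intake is associated with a change of between 4.990 and 10.116 mmHg in systolic blood pressure.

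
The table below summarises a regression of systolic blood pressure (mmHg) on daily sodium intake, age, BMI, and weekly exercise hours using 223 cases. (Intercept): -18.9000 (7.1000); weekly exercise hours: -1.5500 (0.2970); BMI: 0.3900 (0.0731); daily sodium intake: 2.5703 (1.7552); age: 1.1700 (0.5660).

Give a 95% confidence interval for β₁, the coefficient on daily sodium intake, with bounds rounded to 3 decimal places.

Read off: b = 2.5703, SE = 1.7552 for daily sodium intake.
df = n − k − 1 = 223 − 4 − 1 = 218.
t* = t_{0.025, 218} = 1.970906.
Margin = t* × SE = 1.970906 × 1.7552 = 3.45933.
CI: 2.5703 ± 3.45933 → (-0.889, 6.030).

(-0.889, 6.030)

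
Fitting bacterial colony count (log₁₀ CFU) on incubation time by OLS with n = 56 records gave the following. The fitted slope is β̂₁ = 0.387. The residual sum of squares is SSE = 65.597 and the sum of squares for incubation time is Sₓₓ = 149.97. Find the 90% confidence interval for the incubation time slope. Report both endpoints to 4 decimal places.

MSE = SSE/(n − 2) = 65.597/54 = 1.21476.
SE(β̂₁) = √(MSE/Sₓₓ) = √(1.21476/149.97) = 0.0900001.
df = n − 2 = 54.
t* = t_{0.05, 54} = 1.673565.
Margin = t* × SE = 1.673565 × 0.0900001 = 0.150621.
CI: 0.387 ± 0.150621 → (0.2364, 0.5376).
With 90% confidence, each one-unit increase in incubation time is associated with a change of between 0.2364 and 0.5376 log₁₀ CFU in bacterial colony count.

(0.2364, 0.5376)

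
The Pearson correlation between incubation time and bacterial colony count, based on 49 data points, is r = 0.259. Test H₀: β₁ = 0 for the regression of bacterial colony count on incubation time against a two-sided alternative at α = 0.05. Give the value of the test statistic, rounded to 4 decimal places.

t = 1.8383

t = r·√(n − 2)/√(1 − r²) = 0.259·√47/√0.932919 = 1.8383.
df = n − 2 = 47.
Two-sided p ≈ 0.0723, which is ≥ 0.05, so fail to reject H₀.
The data do not give significant evidence of a linear association between incubation time and bacterial colony count.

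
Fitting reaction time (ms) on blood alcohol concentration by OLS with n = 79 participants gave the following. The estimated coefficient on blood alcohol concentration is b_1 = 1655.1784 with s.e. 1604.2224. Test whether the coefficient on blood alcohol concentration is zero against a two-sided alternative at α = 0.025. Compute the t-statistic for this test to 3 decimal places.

H₀: β₁ = 0 vs H₁: β₁ ≠ 0.
t = (b_1 − β₁⁰)/SE = 1655.1784 / 1604.2224 = 1.032.
df = n − 2 = 79 − 2 = 77.
Two-sided p ≈ 0.3054, which is ≥ 0.025, so fail to reject H₀.
The data do not give significant evidence of an association between blood alcohol concentration and reaction time.

t = 1.032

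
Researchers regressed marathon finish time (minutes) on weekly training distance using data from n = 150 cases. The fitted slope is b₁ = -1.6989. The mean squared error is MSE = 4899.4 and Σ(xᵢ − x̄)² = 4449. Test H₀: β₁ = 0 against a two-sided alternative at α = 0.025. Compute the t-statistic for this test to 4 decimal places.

t = -1.6189

SE(b₁) = √(MSE/Sₓₓ) = √(4899.4/4449) = 1.0494.
t = -1.6989 / 1.0494 = -1.6189.
df = n − 2 = 148.
Two-sided p ≈ 0.1076, which is ≥ 0.025, so fail to reject H₀.
The data do not give significant evidence of an association between weekly training distance and marathon finish time.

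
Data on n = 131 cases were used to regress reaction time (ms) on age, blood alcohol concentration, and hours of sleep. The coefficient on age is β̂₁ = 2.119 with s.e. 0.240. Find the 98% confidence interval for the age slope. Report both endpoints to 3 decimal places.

df = n − k − 1 = 131 − 3 − 1 = 127.
t* = t_{0.01, 127} = 2.356069.
Margin = t* × SE = 2.356069 × 0.240 = 0.56546.
CI: 2.119 ± 0.56546 → (1.554, 2.684).
With 98% confidence, each one-unit increase in age is associated with a change of between 1.554 and 2.684 ms in reaction time, holding the other predictors fixed.

(1.554, 2.684)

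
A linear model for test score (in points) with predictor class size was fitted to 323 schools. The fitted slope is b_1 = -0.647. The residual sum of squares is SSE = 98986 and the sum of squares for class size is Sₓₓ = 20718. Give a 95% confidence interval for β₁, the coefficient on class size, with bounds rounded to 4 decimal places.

MSE = SSE/(n − 2) = 98986/321 = 308.368.
SE(b_1) = √(MSE/Sₓₓ) = √(308.368/20718) = 0.122.
df = n − 2 = 321.
t* = t_{0.025, 321} = 1.967382.
Margin = t* × SE = 1.967382 × 0.122 = 0.240021.
CI: -0.647 ± 0.240021 → (-0.8870, -0.4070).
With 95% confidence, each one-unit increase in class size is associated with a change of between -0.8870 and -0.4070 points in test score.

(-0.8870, -0.4070)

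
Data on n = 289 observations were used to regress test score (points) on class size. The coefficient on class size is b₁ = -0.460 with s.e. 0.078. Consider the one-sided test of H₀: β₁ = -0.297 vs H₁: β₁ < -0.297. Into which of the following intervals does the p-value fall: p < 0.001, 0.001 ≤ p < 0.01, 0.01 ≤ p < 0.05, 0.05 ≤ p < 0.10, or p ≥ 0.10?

0.01 ≤ p < 0.05

t = (-0.460 − (-0.297)) / 0.078 = -2.090.
df = n − 2 = 289 − 2 = 287.
One-sided p = P(T_{287} < t) ≈ 0.0188.
So 0.01 ≤ p < 0.05.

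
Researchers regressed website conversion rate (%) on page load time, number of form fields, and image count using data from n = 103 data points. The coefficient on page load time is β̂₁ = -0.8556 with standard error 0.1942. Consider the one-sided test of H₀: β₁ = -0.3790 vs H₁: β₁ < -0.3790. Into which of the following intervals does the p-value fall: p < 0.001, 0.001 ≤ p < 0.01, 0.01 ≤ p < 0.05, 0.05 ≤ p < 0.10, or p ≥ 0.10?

0.001 ≤ p < 0.01

t = (-0.8556 − (-0.3790)) / 0.1942 = -2.454.
df = n − k − 1 = 103 − 3 − 1 = 99.
One-sided p = P(T_{99} < t) ≈ 0.0079.
So 0.001 ≤ p < 0.01.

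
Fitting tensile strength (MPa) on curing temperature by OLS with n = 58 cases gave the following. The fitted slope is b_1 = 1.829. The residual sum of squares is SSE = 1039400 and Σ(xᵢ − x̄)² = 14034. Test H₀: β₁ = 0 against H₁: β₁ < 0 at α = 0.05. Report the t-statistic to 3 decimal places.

MSE = SSE/(n − 2) = 1039400/56 = 18560.7.
SE(b_1) = √(MSE/Sₓₓ) = √(18560.7/14034) = 1.15002.
t = 1.829 / 1.15002 = 1.590.
df = n − 2 = 56.
One-sided p ≈ 0.9413, which is ≥ 0.05, so fail to reject H₀.
The data do not give significant evidence that the true slope on curing temperature is negative.

t = 1.590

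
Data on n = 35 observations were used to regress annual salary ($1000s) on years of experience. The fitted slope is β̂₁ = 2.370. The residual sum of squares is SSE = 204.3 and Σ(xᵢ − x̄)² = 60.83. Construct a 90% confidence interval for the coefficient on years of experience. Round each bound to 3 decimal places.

MSE = SSE/(n − 2) = 204.3/33 = 6.19091.
SE(β̂₁) = √(MSE/Sₓₓ) = √(6.19091/60.83) = 0.31902.
df = n − 2 = 33.
t* = t_{0.05, 33} = 1.69236.
Margin = t* × SE = 1.69236 × 0.31902 = 0.53990.
CI: 2.370 ± 0.53990 → (1.830, 2.910).
With 90% confidence, each one-unit increase in years of experience is associated with a change of between 1.830 and 2.910 $1000s in annual salary.

(1.830, 2.910)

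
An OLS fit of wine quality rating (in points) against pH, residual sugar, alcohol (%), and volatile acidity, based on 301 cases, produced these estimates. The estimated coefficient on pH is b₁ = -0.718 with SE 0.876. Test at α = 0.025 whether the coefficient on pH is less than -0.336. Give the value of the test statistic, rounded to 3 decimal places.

t = -0.436

H₀: β₁ = -0.336 vs H₁: β₁ < -0.336.
t = (b₁ − β₁⁰)/SE = (-0.718 − (-0.336)) / 0.876 = -0.436.
df = n − k − 1 = 301 − 4 − 1 = 296.
One-sided p ≈ 0.3316, which is ≥ 0.025, so fail to reject H₀.
The data do not give significant evidence that the true slope on pH is below -0.336 points per unit, holding the other predictors fixed.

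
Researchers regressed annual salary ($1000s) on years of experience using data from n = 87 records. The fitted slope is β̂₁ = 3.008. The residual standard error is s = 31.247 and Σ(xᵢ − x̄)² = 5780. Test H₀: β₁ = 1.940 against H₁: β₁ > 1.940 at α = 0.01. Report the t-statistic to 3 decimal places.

SE(β̂₁) = s/√Sₓₓ = 31.247/√5780 = 0.411002.
t = (3.008 − 1.940) / 0.411002 = 2.599.
df = n − 2 = 85.
One-sided p ≈ 0.0055, which is < 0.01, so reject H₀.
There is evidence that the true slope on years of experience exceeds 1.940 $1000s per unit.

t = 2.599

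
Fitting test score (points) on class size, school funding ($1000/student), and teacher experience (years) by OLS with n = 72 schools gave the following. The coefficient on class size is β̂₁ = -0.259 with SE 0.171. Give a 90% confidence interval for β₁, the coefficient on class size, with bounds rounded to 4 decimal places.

(-0.5442, 0.0262)

df = n − k − 1 = 72 − 3 − 1 = 68.
t* = t_{0.05, 68} = 1.667572.
Margin = t* × SE = 1.667572 × 0.171 = 0.285155.
CI: -0.259 ± 0.285155 → (-0.5442, 0.0262).
With 90% confidence, each one-unit increase in class size is associated with a change of between -0.5442 and 0.0262 points in test score, holding the other predictors fixed.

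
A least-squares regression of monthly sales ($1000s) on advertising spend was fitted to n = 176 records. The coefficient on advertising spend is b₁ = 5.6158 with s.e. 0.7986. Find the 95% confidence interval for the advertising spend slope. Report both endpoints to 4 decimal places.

df = n − 2 = 176 − 2 = 174.
t* = t_{0.025, 174} = 1.973691.
Margin = t* × SE = 1.973691 × 0.7986 = 1.576190.
CI: 5.6158 ± 1.576190 → (4.0396, 7.1920).
With 95% confidence, each one-unit increase in advertising spend is associated with a change of between 4.0396 and 7.1920 $1000s in monthly sales.

(4.0396, 7.1920)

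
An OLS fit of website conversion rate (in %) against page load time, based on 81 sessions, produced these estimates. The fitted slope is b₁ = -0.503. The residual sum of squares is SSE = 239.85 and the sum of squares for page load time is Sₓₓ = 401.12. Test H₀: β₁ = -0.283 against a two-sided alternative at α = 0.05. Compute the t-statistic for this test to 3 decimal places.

t = -2.529

MSE = SSE/(n − 2) = 239.85/79 = 3.03608.
SE(b₁) = √(MSE/Sₓₓ) = √(3.03608/401.12) = 0.087.
t = (-0.503 − (-0.283)) / 0.087 = -2.529.
df = n − 2 = 79.
Two-sided p ≈ 0.0134, which is < 0.05, so reject H₀.
There is evidence that the true slope on page load time differs from -0.283 % per unit.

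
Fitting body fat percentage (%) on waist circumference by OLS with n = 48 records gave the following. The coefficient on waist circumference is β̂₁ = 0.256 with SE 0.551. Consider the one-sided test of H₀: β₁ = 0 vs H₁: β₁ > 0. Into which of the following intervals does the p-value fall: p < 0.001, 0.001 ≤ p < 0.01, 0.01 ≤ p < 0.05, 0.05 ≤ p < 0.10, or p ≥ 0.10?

t = 0.256 / 0.551 = 0.465.
df = n − 2 = 48 − 2 = 46.
One-sided p = P(T_{46} > t) ≈ 0.3222.
So p ≥ 0.10.

p ≥ 0.10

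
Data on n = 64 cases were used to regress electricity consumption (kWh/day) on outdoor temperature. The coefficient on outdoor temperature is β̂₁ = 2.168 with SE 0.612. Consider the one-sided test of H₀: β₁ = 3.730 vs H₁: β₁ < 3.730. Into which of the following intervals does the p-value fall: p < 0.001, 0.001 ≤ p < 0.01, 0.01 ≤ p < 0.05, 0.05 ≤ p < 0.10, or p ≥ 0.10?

0.001 ≤ p < 0.01

t = (2.168 − 3.730) / 0.612 = -2.552.
df = n − 2 = 64 − 2 = 62.
One-sided p = P(T_{62} < t) ≈ 0.0066.
So 0.001 ≤ p < 0.01.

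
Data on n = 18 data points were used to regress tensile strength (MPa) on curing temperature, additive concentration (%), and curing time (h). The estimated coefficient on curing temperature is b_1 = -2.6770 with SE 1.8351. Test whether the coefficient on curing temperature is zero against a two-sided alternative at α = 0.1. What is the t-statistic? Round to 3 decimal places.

t = -1.459

H₀: β₁ = 0 vs H₁: β₁ ≠ 0.
t = (b_1 − β₁⁰)/SE = -2.6770 / 1.8351 = -1.459.
df = n − k − 1 = 18 − 3 − 1 = 14.
Two-sided p ≈ 0.1667, which is ≥ 0.1, so fail to reject H₀.
The data do not give significant evidence of an association between curing temperature and tensile strength, after adjusting for the other predictors.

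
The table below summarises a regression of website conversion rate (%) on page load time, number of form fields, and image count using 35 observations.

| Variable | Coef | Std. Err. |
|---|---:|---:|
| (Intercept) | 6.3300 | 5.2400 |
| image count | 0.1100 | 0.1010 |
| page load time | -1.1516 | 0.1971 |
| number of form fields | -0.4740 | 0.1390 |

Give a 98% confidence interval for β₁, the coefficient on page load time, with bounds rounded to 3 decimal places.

Read off: b = -1.1516, SE = 0.1971 for page load time.
df = n − k − 1 = 35 − 3 − 1 = 31.
t* = t_{0.01, 31} = 2.452824.
Margin = t* × SE = 2.452824 × 0.1971 = 0.48345.
CI: -1.1516 ± 0.48345 → (-1.635, -0.668).

(-1.635, -0.668)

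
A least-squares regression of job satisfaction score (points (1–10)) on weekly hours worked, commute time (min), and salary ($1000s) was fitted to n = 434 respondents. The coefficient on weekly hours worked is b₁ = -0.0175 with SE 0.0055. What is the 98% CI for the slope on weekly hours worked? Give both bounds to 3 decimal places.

df = n − k − 1 = 434 − 3 − 1 = 430.
t* = t_{0.01, 430} = 2.335051.
Margin = t* × SE = 2.335051 × 0.0055 = 0.01284.
CI: -0.0175 ± 0.01284 → (-0.030, -0.005).
With 98% confidence, each one-unit increase in weekly hours worked is associated with a change of between -0.030 and -0.005 points (1–10) in job satisfaction score, holding the other predictors fixed.

(-0.030, -0.005)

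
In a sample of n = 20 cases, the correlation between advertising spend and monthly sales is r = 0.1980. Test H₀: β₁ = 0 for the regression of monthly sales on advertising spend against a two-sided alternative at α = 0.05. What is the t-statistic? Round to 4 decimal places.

t = 0.8570

t = r·√(n − 2)/√(1 − r²) = 0.1980·√18/√0.960796 = 0.8570.
df = n − 2 = 18.
Two-sided p ≈ 0.4027, which is ≥ 0.05, so fail to reject H₀.
The data do not give significant evidence of a linear association between advertising spend and monthly sales.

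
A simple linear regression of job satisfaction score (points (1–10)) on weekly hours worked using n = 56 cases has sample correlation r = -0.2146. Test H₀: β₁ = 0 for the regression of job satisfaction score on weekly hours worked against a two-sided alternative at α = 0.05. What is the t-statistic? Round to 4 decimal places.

t = r·√(n − 2)/√(1 − r²) = -0.2146·√54/√0.953947 = -1.6146.
df = n − 2 = 54.
Two-sided p ≈ 0.1122, which is ≥ 0.05, so fail to reject H₀.
The data do not give significant evidence of a linear association between weekly hours worked and job satisfaction score.

t = -1.6146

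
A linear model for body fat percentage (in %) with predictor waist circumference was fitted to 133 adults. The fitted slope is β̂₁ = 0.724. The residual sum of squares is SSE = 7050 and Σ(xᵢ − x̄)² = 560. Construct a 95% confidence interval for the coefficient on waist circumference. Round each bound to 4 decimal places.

MSE = SSE/(n − 2) = 7050/131 = 53.8168.
SE(β̂₁) = √(MSE/Sₓₓ) = √(53.8168/560) = 0.310002.
df = n − 2 = 131.
t* = t_{0.025, 131} = 1.978239.
Margin = t* × SE = 1.978239 × 0.310002 = 0.613258.
CI: 0.724 ± 0.613258 → (0.1107, 1.3373).
With 95% confidence, each one-unit increase in waist circumference is associated with a change of between 0.1107 and 1.3373 % in body fat percentage.

(0.1107, 1.3373)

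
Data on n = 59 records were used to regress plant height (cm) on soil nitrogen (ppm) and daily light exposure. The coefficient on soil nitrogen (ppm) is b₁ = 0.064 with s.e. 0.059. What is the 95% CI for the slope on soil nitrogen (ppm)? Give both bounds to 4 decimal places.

(-0.0542, 0.1822)

df = n − k − 1 = 59 − 2 − 1 = 56.
t* = t_{0.025, 56} = 2.003241.
Margin = t* × SE = 2.003241 × 0.059 = 0.118191.
CI: 0.064 ± 0.118191 → (-0.0542, 0.1822).
With 95% confidence, each one-unit increase in soil nitrogen (ppm) is associated with a change of between -0.0542 and 0.1822 cm in plant height, holding the other predictors fixed.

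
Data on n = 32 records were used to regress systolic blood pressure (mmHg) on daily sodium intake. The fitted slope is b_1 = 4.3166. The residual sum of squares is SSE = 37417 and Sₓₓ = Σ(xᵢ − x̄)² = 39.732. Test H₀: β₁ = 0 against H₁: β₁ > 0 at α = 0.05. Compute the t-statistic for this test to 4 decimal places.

MSE = SSE/(n − 2) = 37417/30 = 1247.23.
SE(b_1) = √(MSE/Sₓₓ) = √(1247.23/39.732) = 5.60278.
t = 4.3166 / 5.60278 = 0.7704.
df = n − 2 = 30.
One-sided p ≈ 0.2235, which is ≥ 0.05, so fail to reject H₀.
The data do not give significant evidence that the true slope on daily sodium intake is positive.

t = 0.7704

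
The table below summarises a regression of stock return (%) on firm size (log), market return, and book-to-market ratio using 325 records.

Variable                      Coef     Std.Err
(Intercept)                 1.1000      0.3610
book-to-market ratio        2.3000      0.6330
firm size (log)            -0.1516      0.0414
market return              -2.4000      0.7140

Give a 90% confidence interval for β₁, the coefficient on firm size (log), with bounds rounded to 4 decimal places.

(-0.2199, -0.0833)

Read off: b = -0.1516, SE = 0.0414 for firm size (log).
df = n − k − 1 = 325 − 3 − 1 = 321.
t* = t_{0.05, 321} = 1.649614.
Margin = t* × SE = 1.649614 × 0.0414 = 0.068294.
CI: -0.1516 ± 0.068294 → (-0.2199, -0.0833).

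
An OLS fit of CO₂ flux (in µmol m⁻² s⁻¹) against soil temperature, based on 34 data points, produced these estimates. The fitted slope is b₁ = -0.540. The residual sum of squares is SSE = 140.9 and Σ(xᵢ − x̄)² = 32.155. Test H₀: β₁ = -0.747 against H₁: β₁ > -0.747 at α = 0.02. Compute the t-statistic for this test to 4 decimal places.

MSE = SSE/(n − 2) = 140.9/32 = 4.40313.
SE(b₁) = √(MSE/Sₓₓ) = √(4.40313/32.155) = 0.370046.
t = (-0.540 − (-0.747)) / 0.370046 = 0.5594.
df = n − 2 = 32.
One-sided p ≈ 0.2899, which is ≥ 0.02, so fail to reject H₀.
The data do not give significant evidence that the true slope on soil temperature exceeds -0.747 µmol m⁻² s⁻¹ per unit.

t = 0.5594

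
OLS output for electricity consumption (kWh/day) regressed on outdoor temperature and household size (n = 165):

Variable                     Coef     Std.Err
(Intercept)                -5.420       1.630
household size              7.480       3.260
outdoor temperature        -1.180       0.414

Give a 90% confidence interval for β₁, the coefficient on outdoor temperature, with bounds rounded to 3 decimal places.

(-1.865, -0.495)

Read off: b = -1.180, SE = 0.414 for outdoor temperature.
df = n − k − 1 = 165 − 2 − 1 = 162.
t* = t_{0.05, 162} = 1.654314.
Margin = t* × SE = 1.654314 × 0.414 = 0.68489.
CI: -1.180 ± 0.68489 → (-1.865, -0.495).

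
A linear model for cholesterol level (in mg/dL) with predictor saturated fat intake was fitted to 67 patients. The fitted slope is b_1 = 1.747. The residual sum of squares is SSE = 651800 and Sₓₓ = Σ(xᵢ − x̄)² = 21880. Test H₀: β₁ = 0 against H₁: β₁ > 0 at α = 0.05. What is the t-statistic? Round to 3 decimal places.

t = 2.581

MSE = SSE/(n − 2) = 651800/65 = 10027.7.
SE(b_1) = √(MSE/Sₓₓ) = √(10027.7/21880) = 0.676982.
t = 1.747 / 0.676982 = 2.581.
df = n − 2 = 65.
One-sided p ≈ 0.0061, which is < 0.05, so reject H₀.
There is evidence that the true slope on saturated fat intake is positive.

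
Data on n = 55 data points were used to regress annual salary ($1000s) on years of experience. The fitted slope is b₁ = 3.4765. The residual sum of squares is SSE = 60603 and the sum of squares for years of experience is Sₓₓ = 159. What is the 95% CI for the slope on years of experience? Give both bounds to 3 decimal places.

MSE = SSE/(n − 2) = 60603/53 = 1143.45.
SE(b₁) = √(MSE/Sₓₓ) = √(1143.45/159) = 2.6817.
df = n − 2 = 53.
t* = t_{0.025, 53} = 2.005746.
Margin = t* × SE = 2.005746 × 2.6817 = 5.37881.
CI: 3.4765 ± 5.37881 → (-1.902, 8.855).
With 95% confidence, each one-unit increase in years of experience is associated with a change of between -1.902 and 8.855 $1000s in annual salary.

(-1.902, 8.855)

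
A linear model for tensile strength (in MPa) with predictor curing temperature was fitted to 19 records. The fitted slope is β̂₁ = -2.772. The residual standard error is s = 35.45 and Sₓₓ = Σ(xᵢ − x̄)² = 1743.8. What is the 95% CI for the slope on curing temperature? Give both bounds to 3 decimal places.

SE(β̂₁) = s/√Sₓₓ = 35.45/√1743.8 = 0.848922.
df = n − 2 = 17.
t* = t_{0.025, 17} = 2.109816.
Margin = t* × SE = 2.109816 × 0.848922 = 1.79107.
CI: -2.772 ± 1.79107 → (-4.563, -0.981).
With 95% confidence, each one-unit increase in curing temperature is associated with a change of between -4.563 and -0.981 MPa in tensile strength.

(-4.563, -0.981)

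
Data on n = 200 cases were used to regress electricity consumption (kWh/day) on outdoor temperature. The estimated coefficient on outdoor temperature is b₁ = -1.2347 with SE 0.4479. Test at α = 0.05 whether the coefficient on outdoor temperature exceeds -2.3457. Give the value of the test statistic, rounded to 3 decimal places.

t = 2.480

H₀: β₁ = -2.3457 vs H₁: β₁ > -2.3457.
t = (b₁ − β₁⁰)/SE = (-1.2347 − (-2.3457)) / 0.4479 = 2.480.
df = n − 2 = 200 − 2 = 198.
One-sided p ≈ 0.0070, which is < 0.05, so reject H₀.
There is evidence that the true slope on outdoor temperature exceeds -2.3457 kWh/day per unit.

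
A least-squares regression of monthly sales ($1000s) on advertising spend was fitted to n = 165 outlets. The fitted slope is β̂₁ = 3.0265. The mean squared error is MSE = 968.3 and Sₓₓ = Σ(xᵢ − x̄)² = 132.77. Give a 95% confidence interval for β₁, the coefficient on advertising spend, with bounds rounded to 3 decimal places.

(-2.306, 8.359)

SE(β̂₁) = √(MSE/Sₓₓ) = √(968.3/132.77) = 2.70057.
df = n − 2 = 163.
t* = t_{0.025, 163} = 1.974625.
Margin = t* × SE = 1.974625 × 2.70057 = 5.33261.
CI: 3.0265 ± 5.33261 → (-2.306, 8.359).
With 95% confidence, each one-unit increase in advertising spend is associated with a change of between -2.306 and 8.359 $1000s in monthly sales.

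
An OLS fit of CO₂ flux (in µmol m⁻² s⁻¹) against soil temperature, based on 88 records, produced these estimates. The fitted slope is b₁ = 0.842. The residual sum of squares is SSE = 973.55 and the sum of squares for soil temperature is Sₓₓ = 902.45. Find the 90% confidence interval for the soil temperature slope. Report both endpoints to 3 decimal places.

(0.656, 1.028)

MSE = SSE/(n − 2) = 973.55/86 = 11.3203.
SE(b₁) = √(MSE/Sₓₓ) = √(11.3203/902.45) = 0.112.
df = n − 2 = 86.
t* = t_{0.05, 86} = 1.662765.
Margin = t* × SE = 1.662765 × 0.112 = 0.18623.
CI: 0.842 ± 0.18623 → (0.656, 1.028).
With 90% confidence, each one-unit increase in soil temperature is associated with a change of between 0.656 and 1.028 µmol m⁻² s⁻¹ in CO₂ flux.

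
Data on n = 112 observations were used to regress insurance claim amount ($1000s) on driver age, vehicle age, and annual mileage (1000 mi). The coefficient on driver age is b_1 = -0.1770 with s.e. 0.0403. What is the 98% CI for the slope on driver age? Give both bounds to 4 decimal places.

df = n − k − 1 = 112 − 3 − 1 = 108.
t* = t_{0.01, 108} = 2.361372.
Margin = t* × SE = 2.361372 × 0.0403 = 0.095163.
CI: -0.1770 ± 0.095163 → (-0.2722, -0.0818).
With 98% confidence, each one-unit increase in driver age is associated with a change of between -0.2722 and -0.0818 $1000s in insurance claim amount, holding the other predictors fixed.

(-0.2722, -0.0818)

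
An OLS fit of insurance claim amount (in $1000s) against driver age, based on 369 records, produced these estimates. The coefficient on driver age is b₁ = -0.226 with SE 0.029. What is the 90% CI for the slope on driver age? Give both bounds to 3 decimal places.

(-0.274, -0.178)

df = n − 2 = 369 − 2 = 367.
t* = t_{0.05, 367} = 1.649016.
Margin = t* × SE = 1.649016 × 0.029 = 0.04782.
CI: -0.226 ± 0.04782 → (-0.274, -0.178).
With 90% confidence, each one-unit increase in driver age is associated with a change of between -0.274 and -0.178 $1000s in insurance claim amount.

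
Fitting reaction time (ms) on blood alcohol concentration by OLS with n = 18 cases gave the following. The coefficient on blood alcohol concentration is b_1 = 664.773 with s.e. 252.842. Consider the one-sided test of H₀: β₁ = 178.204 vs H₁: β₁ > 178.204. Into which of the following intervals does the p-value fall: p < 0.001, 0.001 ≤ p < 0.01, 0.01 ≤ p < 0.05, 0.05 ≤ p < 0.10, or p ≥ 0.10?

0.01 ≤ p < 0.05

t = (664.773 − 178.204) / 252.842 = 1.924.
df = n − 2 = 18 − 2 = 16.
One-sided p = P(T_{16} > t) ≈ 0.0361.
So 0.01 ≤ p < 0.05.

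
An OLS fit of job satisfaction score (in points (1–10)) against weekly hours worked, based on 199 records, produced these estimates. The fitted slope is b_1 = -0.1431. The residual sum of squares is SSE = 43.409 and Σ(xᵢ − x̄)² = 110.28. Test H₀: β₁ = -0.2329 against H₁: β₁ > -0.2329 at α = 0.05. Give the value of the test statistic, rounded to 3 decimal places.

MSE = SSE/(n − 2) = 43.409/197 = 0.22035.
SE(b_1) = √(MSE/Sₓₓ) = √(0.22035/110.28) = 0.0447001.
t = (-0.1431 − (-0.2329)) / 0.0447001 = 2.009.
df = n − 2 = 197.
One-sided p ≈ 0.0230, which is < 0.05, so reject H₀.
There is evidence that the true slope on weekly hours worked exceeds -0.2329 points (1–10) per unit.

t = 2.009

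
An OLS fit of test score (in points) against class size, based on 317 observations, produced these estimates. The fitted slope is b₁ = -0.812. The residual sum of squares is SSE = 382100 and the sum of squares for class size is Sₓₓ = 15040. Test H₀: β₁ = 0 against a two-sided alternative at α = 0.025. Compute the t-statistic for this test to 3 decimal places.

t = -2.859

MSE = SSE/(n − 2) = 382100/315 = 1213.02.
SE(b₁) = √(MSE/Sₓₓ) = √(1213.02/15040) = 0.283994.
t = -0.812 / 0.283994 = -2.859.
df = n − 2 = 315.
Two-sided p ≈ 0.0045, which is < 0.025, so reject H₀.
There is evidence that class size is associated with test score.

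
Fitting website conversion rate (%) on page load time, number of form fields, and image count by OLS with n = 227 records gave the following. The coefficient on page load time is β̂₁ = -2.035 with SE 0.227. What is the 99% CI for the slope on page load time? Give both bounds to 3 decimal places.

(-2.625, -1.445)

df = n − k − 1 = 227 − 3 − 1 = 223.
t* = t_{0.005, 223} = 2.598055.
Margin = t* × SE = 2.598055 × 0.227 = 0.58976.
CI: -2.035 ± 0.58976 → (-2.625, -1.445).
With 99% confidence, each one-unit increase in page load time is associated with a change of between -2.625 and -1.445 % in website conversion rate, holding the other predictors fixed.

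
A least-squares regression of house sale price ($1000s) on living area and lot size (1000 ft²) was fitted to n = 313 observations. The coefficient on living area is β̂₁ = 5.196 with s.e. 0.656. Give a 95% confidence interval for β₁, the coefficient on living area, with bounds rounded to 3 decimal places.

df = n − k − 1 = 313 − 2 − 1 = 310.
t* = t_{0.025, 310} = 1.967646.
Margin = t* × SE = 1.967646 × 0.656 = 1.29078.
CI: 5.196 ± 1.29078 → (3.905, 6.487).
With 95% confidence, each one-unit increase in living area is associated with a change of between 3.905 and 6.487 $1000s in house sale price, holding the other predictors fixed.

(3.905, 6.487)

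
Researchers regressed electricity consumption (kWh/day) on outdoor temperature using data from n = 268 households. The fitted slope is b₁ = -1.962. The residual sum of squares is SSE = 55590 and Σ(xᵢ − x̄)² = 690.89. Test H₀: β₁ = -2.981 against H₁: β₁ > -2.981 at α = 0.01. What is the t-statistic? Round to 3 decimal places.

MSE = SSE/(n − 2) = 55590/266 = 208.985.
SE(b₁) = √(MSE/Sₓₓ) = √(208.985/690.89) = 0.549988.
t = (-1.962 − (-2.981)) / 0.549988 = 1.853.
df = n − 2 = 266.
One-sided p ≈ 0.0325, which is ≥ 0.01, so fail to reject H₀.
The data do not give significant evidence that the true slope on outdoor temperature exceeds -2.981 kWh/day per unit.

t = 1.853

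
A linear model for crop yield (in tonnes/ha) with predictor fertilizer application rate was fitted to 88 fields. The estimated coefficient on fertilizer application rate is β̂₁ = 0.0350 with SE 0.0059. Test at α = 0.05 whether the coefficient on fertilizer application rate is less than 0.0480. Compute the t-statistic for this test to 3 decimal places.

H₀: β₁ = 0.0480 vs H₁: β₁ < 0.0480.
t = (β̂₁ − β₁⁰)/SE = (0.0350 − 0.0480) / 0.0059 = -2.203.
df = n − 2 = 88 − 2 = 86.
One-sided p ≈ 0.0151, which is < 0.05, so reject H₀.
There is evidence that the true slope on fertilizer application rate is below 0.0480 tonnes/ha per unit.

t = -2.203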